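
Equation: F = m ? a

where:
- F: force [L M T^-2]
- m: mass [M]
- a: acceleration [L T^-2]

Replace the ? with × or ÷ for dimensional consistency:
multiplication (×): F = m × a

F [L M T^-2]; m [M]; a [L T^-2].
m × a → [L M T^-2] ✓
m ÷ a → [L^-1 M T^2] ✗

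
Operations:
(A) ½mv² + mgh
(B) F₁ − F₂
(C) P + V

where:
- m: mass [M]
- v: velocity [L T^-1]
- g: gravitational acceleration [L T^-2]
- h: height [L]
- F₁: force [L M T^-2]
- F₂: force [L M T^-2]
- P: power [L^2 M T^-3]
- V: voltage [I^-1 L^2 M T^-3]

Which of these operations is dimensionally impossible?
(C) P + V

(A) ½mv² + mgh: ½mv² [L^2 M T^-2] and mgh [L^2 M T^-2] — same dimensions ✓
(B) F₁ − F₂: F₁ [L M T^-2] and F₂ [L M T^-2] — same dimensions ✓
(C) P + V: P [L^2 M T^-3] and V [I^-1 L^2 M T^-3] — different dimensions cannot be added/subtracted ✗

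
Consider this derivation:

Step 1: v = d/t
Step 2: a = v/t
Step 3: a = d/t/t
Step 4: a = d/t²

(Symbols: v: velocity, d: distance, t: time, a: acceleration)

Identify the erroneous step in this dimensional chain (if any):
No step introduces an error — all steps are dimensionally consistent.

Step 1: v = d/t → LHS [L T^-1], RHS [L T^-1] ✓
Step 2: a = v/t → LHS [L T^-2], RHS [L T^-2] ✓
Step 3: a = d/t/t → LHS [L T^-2], RHS [L T^-2] ✓
Step 4: a = d/t² → LHS [L T^-2], RHS [L T^-2] ✓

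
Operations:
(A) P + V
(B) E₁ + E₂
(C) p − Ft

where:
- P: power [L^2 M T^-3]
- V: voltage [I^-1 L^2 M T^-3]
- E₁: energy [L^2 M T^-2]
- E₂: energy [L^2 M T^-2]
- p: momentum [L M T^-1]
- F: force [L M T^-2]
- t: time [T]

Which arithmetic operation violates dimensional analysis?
(A) P + V

(A) P + V: P [L^2 M T^-3] and V [I^-1 L^2 M T^-3] — different dimensions cannot be added/subtracted ✗
(B) E₁ + E₂: E₁ [L^2 M T^-2] and E₂ [L^2 M T^-2] — same dimensions ✓
(C) p − Ft: p [L M T^-1] and Ft [L M T^-1] — same dimensions ✓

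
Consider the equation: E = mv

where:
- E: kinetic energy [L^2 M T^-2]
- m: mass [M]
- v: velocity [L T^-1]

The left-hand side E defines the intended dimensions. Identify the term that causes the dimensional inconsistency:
The right-hand side term mv

E has dimensions [L^2 M T^-2], but mv has dimensions [L M T^-1], so the term mv is dimensionally wrong for E.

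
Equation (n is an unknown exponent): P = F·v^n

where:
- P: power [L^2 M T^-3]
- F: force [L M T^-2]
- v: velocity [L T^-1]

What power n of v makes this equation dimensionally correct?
n = 1

P has dimensions [L^2 M T^-3]; v has dimensions [L T^-1].
The rest of the RHS has dimensions [L M T^-2], so v^n must supply [L T^-1].
With n = 1: F·v^1 has dimensions [L^2 M T^-3], matching the LHS ✓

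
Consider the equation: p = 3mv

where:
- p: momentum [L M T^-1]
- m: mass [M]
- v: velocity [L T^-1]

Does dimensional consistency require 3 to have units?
No

p has dimensions [L M T^-1] and mv already has dimensions [L M T^-1], so the equation balances without 3 contributing any dimensions. 3 is a pure (dimensionless) number; changing or removing it would not affect dimensional consistency.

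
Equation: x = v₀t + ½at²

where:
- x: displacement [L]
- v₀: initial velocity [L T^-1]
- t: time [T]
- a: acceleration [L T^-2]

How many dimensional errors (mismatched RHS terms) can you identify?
0

LHS x: [L]
- v₀t: [L] ✓
- ½at²: [L] ✓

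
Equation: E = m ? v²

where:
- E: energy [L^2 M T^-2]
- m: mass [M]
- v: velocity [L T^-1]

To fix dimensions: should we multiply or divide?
multiplication (×): E = m × v²

E [L^2 M T^-2]; m [M]; v² [L^2 T^-2].
m × v² → [L^2 M T^-2] ✓
m ÷ v² → [L^-2 M T^2] ✗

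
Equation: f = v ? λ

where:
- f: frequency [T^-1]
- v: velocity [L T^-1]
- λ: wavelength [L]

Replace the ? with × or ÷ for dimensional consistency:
division (÷): f = v ÷ λ

f [T^-1]; v [L T^-1]; λ [L].
v × λ → [L^2 T^-1] ✗
v ÷ λ → [T^-1] ✓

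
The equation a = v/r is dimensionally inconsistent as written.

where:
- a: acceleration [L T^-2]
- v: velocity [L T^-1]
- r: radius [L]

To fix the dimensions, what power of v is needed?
The exponent of v should be 2: a = v^2/r

The LHS a has dimensions [L T^-2]; v has dimensions [L T^-1].
As written, the RHS v/r (exponent 1 on v) has dimensions [T^-1], which does not match.
With exponent 2, the RHS v^2/r has dimensions [L T^-2], matching the LHS.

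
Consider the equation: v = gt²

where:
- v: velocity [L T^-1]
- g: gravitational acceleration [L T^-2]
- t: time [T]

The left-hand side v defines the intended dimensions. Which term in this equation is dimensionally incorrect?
The right-hand side term gt²

v has dimensions [L T^-1], but gt² has dimensions [L], so the term gt² is dimensionally wrong for v.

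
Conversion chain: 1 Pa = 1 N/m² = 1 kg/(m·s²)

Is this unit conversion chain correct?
The chain is correct (no errors).

Correct: Pascal is Newton per square meter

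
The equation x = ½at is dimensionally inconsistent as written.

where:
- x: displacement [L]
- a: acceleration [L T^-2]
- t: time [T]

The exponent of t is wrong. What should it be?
The exponent of t should be 2: x = ½at^2

The LHS x has dimensions [L]; t has dimensions [T].
As written, the RHS ½at (exponent 1 on t) has dimensions [L T^-1], which does not match.
With exponent 2, the RHS ½at^2 has dimensions [L], matching the LHS.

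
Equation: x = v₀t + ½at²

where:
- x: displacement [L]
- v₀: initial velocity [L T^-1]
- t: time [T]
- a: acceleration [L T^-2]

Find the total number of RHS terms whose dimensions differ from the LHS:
0

LHS x: [L]
- v₀t: [L] ✓
- ½at²: [L] ✓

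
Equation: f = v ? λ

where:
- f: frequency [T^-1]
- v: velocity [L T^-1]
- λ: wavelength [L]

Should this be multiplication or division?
division (÷): f = v ÷ λ

f [T^-1]; v [L T^-1]; λ [L].
v × λ → [L^2 T^-1] ✗
v ÷ λ → [T^-1] ✓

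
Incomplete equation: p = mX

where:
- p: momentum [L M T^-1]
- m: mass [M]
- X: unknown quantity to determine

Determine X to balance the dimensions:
X = v (velocity), dimensions [L T^-1]

p has dimensions [L M T^-1]; the rest of the RHS (m) has dimensions [M].
So X must have dimensions [L T^-1] — X = v (velocity).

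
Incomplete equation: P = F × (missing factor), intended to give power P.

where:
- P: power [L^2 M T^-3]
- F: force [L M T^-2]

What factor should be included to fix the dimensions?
v (velocity), dimensions [L T^-1]

P has dimensions [L^2 M T^-3] and F has dimensions [L M T^-2].
The missing factor must have dimensions [L^2 M T^-3] / [L M T^-2] = [L T^-1], i.e. velocity (v).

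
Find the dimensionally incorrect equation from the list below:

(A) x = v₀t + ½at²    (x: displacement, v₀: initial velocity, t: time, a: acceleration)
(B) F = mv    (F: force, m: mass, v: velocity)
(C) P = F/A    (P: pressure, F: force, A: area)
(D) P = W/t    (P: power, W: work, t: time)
(B) F = mv

The equation (B) F = mv is dimensionally incorrect.

LHS (F): [L M T^-2]
RHS (mv): [L M T^-1] ✗

The dimensions do not match. The other three equations balance.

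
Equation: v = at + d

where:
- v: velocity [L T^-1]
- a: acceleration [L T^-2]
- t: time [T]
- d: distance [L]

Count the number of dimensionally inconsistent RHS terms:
1

LHS v: [L T^-1]
- at: [L T^-1] ✓
- d: [L] ✗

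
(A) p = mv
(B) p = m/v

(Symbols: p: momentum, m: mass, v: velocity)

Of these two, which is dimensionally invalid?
(B)

(A) p = mv: LHS [L M T^-1], RHS [L M T^-1] ✓
(B) p = m/v: LHS [L M T^-1], RHS [L^-1 M T] ✗

Expression (B) p = m/v is dimensionally incorrect.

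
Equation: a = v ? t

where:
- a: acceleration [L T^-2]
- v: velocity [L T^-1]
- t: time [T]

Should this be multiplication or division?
division (÷): a = v ÷ t

a [L T^-2]; v [L T^-1]; t [T].
v × t → [L] ✗
v ÷ t → [L T^-2] ✓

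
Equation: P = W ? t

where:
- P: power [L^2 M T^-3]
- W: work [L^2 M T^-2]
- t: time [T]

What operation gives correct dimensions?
division (÷): P = W ÷ t

P [L^2 M T^-3]; W [L^2 M T^-2]; t [T].
W × t → [L^2 M T^-1] ✗
W ÷ t → [L^2 M T^-3] ✓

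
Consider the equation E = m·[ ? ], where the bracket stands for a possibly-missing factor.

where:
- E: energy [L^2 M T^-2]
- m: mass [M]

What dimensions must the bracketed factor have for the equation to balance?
[L^2 T^-2] — velocity squared (e.g. v²)

E has dimensions [L^2 M T^-2]; m has dimensions [M].
The bracketed factor must supply [L^2 M T^-2] / [M] = [L^2 T^-2].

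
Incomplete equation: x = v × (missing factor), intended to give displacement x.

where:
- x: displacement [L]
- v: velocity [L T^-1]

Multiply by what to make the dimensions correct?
t (time), dimensions [T]

x has dimensions [L] and v has dimensions [L T^-1].
The missing factor must have dimensions [L] / [L T^-1] = [T], i.e. time (t).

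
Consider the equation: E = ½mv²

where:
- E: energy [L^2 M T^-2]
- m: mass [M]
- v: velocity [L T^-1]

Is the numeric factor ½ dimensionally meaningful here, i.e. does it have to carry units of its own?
No

E has dimensions [L^2 M T^-2] and mv² already has dimensions [L^2 M T^-2], so the equation balances without ½ contributing any dimensions. ½ is a pure (dimensionless) number; changing or removing it would not affect dimensional consistency.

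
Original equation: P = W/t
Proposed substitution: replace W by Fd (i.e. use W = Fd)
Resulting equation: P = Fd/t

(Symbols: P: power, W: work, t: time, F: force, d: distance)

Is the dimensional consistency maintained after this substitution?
Yes

[W] = [L^2 M T^-2] and [Fd] = [L^2 M T^-2]. These match, so the substitution replaces a quantity by one of the same dimensions and the result P = Fd/t has LHS [L^2 M T^-3] vs RHS [L^2 M T^-3] — still consistent.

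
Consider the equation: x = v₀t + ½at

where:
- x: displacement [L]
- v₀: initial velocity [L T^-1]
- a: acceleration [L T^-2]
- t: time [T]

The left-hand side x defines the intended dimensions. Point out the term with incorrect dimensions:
The term ½at

Checking each RHS term against the LHS:
- v₀t: [L] — matches x [L] ✓
- ½at: [L T^-1] — does NOT match x [L] ✗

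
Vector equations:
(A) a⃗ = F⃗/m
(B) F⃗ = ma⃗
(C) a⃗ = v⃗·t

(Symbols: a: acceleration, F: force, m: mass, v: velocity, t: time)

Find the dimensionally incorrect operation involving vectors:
(C) a⃗ = v⃗·t

(A) a⃗ = F⃗/m: LHS [L T^-2], RHS [L T^-2] ✓ — force (vector) divided by mass (scalar)
(B) F⃗ = ma⃗: LHS [L M T^-2], RHS [L M T^-2] ✓ — Force and acceleration are vectors, mass is a scalar
(C) a⃗ = v⃗·t: LHS [L T^-2], RHS [L] ✗ — acceleration is velocity per time; should be v⃗/t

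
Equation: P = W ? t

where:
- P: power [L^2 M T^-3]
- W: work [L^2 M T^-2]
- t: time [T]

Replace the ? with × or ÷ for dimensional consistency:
division (÷): P = W ÷ t

P [L^2 M T^-3]; W [L^2 M T^-2]; t [T].
W × t → [L^2 M T^-1] ✗
W ÷ t → [L^2 M T^-3] ✓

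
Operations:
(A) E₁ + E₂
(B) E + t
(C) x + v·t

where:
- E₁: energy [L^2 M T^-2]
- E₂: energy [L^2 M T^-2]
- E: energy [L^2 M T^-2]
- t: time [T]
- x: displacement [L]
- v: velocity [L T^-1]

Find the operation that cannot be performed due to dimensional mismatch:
(B) E + t

(A) E₁ + E₂: E₁ [L^2 M T^-2] and E₂ [L^2 M T^-2] — same dimensions ✓
(B) E + t: E [L^2 M T^-2] and t [T] — different dimensions cannot be added/subtracted ✗
(C) x + v·t: x [L] and v·t [L] — same dimensions ✓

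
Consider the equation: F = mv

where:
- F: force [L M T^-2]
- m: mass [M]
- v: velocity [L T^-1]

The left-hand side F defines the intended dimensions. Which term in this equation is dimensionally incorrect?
The right-hand side term mv

F has dimensions [L M T^-2], but mv has dimensions [L M T^-1], so the term mv is dimensionally wrong for F.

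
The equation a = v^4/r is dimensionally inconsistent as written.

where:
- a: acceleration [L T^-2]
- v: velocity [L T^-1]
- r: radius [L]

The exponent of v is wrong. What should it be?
The exponent of v should be 2: a = v^2/r

The LHS a has dimensions [L T^-2]; v has dimensions [L T^-1].
As written, the RHS v^4/r (exponent 4 on v) has dimensions [L^3 T^-4], which does not match.
With exponent 2, the RHS v^2/r has dimensions [L T^-2], matching the LHS.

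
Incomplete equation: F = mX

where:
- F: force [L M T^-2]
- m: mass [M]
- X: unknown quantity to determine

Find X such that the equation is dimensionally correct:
X = a (acceleration), dimensions [L T^-2]

F has dimensions [L M T^-2]; the rest of the RHS (m) has dimensions [M].
So X must have dimensions [L T^-2] — X = a (acceleration).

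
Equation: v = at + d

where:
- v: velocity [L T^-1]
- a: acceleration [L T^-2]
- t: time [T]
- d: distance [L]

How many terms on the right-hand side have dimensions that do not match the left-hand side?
1

LHS v: [L T^-1]
- at: [L T^-1] ✓
- d: [L] ✗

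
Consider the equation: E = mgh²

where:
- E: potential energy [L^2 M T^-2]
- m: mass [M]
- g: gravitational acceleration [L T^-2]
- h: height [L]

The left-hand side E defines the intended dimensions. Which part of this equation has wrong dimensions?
The right-hand side term mgh²

E has dimensions [L^2 M T^-2], but mgh² has dimensions [L^3 M T^-2], so the term mgh² is dimensionally wrong for E.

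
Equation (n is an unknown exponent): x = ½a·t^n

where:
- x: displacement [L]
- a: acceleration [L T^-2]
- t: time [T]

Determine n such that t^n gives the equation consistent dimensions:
n = 2

x has dimensions [L]; t has dimensions [T].
The rest of the RHS has dimensions [L T^-2], so t^n must supply [T^2].
With n = 2: ½a·t^2 has dimensions [L], matching the LHS ✓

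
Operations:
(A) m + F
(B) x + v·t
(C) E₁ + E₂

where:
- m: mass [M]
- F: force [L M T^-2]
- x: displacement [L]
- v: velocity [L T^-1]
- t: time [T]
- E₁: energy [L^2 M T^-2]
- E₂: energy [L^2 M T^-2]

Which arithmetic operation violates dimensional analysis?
(A) m + F

(A) m + F: m [M] and F [L M T^-2] — different dimensions cannot be added/subtracted ✗
(B) x + v·t: x [L] and v·t [L] — same dimensions ✓
(C) E₁ + E₂: E₁ [L^2 M T^-2] and E₂ [L^2 M T^-2] — same dimensions ✓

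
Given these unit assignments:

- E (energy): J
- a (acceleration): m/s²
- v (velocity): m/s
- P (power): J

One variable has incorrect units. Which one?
P

The variable P (power) should have units W, not J.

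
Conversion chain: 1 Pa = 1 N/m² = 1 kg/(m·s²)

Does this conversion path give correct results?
The chain is correct (no errors).

Correct: Pascal is Newton per square meter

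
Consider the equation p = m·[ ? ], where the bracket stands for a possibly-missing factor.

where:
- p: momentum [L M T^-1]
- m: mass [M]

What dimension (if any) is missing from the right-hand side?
[L T^-1] — velocity (e.g. v)

p has dimensions [L M T^-1]; m has dimensions [M].
The bracketed factor must supply [L M T^-1] / [M] = [L T^-1].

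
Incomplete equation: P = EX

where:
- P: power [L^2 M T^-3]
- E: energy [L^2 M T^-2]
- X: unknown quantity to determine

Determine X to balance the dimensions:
X = f (inverse time / frequency (1/t)), dimensions [T^-1]

P has dimensions [L^2 M T^-3]; the rest of the RHS (E) has dimensions [L^2 M T^-2].
So X must have dimensions [T^-1] — X = f (inverse time / frequency (1/t)).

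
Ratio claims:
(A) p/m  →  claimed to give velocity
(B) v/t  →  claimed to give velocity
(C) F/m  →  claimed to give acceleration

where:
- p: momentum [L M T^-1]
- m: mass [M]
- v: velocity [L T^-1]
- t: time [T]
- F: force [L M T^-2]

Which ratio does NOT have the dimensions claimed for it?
(B) v/t does not give velocity

(A) p/m: [L T^-1] = velocity [L T^-1] ✓
(B) v/t: [L T^-2] ≠ velocity [L T^-1] ✗
(C) F/m: [L T^-2] = acceleration [L T^-2] ✓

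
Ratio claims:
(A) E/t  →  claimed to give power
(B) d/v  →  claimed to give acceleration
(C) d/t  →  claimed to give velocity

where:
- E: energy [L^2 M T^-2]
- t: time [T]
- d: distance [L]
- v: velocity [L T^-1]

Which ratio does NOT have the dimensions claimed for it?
(B) d/v does not give acceleration

(A) E/t: [L^2 M T^-3] = power [L^2 M T^-3] ✓
(B) d/v: [T] ≠ acceleration [L T^-2] ✗
(C) d/t: [L T^-1] = velocity [L T^-1] ✓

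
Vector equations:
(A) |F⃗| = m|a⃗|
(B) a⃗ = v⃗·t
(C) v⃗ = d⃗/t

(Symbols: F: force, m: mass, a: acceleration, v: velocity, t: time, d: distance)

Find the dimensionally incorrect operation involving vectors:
(B) a⃗ = v⃗·t

(A) |F⃗| = m|a⃗|: LHS [L M T^-2], RHS [L M T^-2] ✓ — magnitudes of vectors are scalars
(B) a⃗ = v⃗·t: LHS [L T^-2], RHS [L] ✗ — acceleration is velocity per time; should be v⃗/t
(C) v⃗ = d⃗/t: LHS [L T^-1], RHS [L T^-1] ✓ — displacement (vector) divided by time (scalar)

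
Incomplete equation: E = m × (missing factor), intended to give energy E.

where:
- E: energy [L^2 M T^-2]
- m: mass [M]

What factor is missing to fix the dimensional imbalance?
v² (velocity squared), dimensions [L^2 T^-2]

E has dimensions [L^2 M T^-2] and m has dimensions [M].
The missing factor must have dimensions [L^2 M T^-2] / [M] = [L^2 T^-2], i.e. velocity squared (v²).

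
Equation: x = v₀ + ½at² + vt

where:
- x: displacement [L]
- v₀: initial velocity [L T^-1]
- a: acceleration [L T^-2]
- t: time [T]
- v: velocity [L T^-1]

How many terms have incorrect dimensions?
1

LHS x: [L]
- v₀: [L T^-1] ✗
- ½at²: [L] ✓
- vt: [L] ✓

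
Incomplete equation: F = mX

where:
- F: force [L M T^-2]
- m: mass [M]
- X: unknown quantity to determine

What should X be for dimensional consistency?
X = a (acceleration), dimensions [L T^-2]

F has dimensions [L M T^-2]; the rest of the RHS (m) has dimensions [M].
So X must have dimensions [L T^-2] — X = a (acceleration).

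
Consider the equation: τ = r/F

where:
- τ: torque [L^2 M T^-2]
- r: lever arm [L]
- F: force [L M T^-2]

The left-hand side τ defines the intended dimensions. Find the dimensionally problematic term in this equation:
The right-hand side term r/F

τ has dimensions [L^2 M T^-2], but r/F has dimensions [M^-1 T^2], so the term r/F is dimensionally wrong for τ.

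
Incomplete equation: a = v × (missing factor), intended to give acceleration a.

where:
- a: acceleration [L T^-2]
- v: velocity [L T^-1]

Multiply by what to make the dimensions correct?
1/t (inverse time), dimensions [T^-1]

a has dimensions [L T^-2] and v has dimensions [L T^-1].
The missing factor must have dimensions [L T^-2] / [L T^-1] = [T^-1], i.e. inverse time (1/t).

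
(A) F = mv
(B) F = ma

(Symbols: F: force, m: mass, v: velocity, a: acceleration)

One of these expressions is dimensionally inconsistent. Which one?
(A)

(A) F = mv: LHS [L M T^-2], RHS [L M T^-1] ✗
(B) F = ma: LHS [L M T^-2], RHS [L M T^-2] ✓

Expression (A) F = mv is dimensionally incorrect.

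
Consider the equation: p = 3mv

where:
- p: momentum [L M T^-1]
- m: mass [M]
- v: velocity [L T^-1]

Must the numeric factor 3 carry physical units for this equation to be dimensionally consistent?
No

p has dimensions [L M T^-1] and mv already has dimensions [L M T^-1], so the equation balances without 3 contributing any dimensions. 3 is a pure (dimensionless) number; changing or removing it would not affect dimensional consistency.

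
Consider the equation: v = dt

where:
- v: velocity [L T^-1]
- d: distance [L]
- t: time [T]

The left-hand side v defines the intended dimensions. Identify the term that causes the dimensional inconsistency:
The right-hand side term dt

v has dimensions [L T^-1], but dt has dimensions [L T], so the term dt is dimensionally wrong for v.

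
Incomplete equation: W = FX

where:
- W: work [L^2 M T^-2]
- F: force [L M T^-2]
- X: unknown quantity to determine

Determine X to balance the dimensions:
X = d (distance), dimensions [L]

W has dimensions [L^2 M T^-2]; the rest of the RHS (F) has dimensions [L M T^-2].
So X must have dimensions [L] — X = d (distance).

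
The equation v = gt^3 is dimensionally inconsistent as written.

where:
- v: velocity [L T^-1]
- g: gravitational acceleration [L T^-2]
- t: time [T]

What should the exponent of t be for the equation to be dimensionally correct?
The exponent of t should be 1: v = gt

The LHS v has dimensions [L T^-1]; t has dimensions [T].
As written, the RHS gt^3 (exponent 3 on t) has dimensions [L T], which does not match.
With exponent 1, the RHS gt has dimensions [L T^-1], matching the LHS.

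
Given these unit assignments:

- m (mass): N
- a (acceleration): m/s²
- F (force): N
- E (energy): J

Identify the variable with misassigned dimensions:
m

The variable m (mass) should have units kg, not N.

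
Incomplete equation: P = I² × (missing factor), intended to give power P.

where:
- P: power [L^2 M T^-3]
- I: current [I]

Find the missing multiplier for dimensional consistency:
R (resistance), dimensions [I^-2 L^2 M T^-3]

P has dimensions [L^2 M T^-3] and I² has dimensions [I^2].
The missing factor must have dimensions [L^2 M T^-3] / [I^2] = [I^-2 L^2 M T^-3], i.e. resistance (R).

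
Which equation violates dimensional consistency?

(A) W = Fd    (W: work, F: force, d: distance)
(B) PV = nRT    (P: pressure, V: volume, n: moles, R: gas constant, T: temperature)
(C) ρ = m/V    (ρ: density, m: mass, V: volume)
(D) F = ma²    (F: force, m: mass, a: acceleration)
(D) F = ma²

The equation (D) F = ma² is dimensionally incorrect.

LHS (F): [L M T^-2]
RHS (ma²): [L^2 M T^-4] ✗

The dimensions do not match. The other three equations balance.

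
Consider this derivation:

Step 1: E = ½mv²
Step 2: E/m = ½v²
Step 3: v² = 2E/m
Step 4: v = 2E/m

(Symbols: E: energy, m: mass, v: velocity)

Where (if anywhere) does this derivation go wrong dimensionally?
Step 4

Step 1: E = ½mv² → LHS [L^2 M T^-2], RHS [L^2 M T^-2] ✓
Step 2: E/m = ½v² → LHS [L^2 T^-2], RHS [L^2 T^-2] ✓
Step 3: v² = 2E/m → LHS [L^2 T^-2], RHS [L^2 T^-2] ✓
Step 4: v = 2E/m → LHS [L T^-1], RHS [L^2 T^-2] ✗

The first dimensional inconsistency appears in step 4: v = 2E/m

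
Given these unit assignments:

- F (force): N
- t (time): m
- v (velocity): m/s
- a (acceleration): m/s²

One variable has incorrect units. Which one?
t

The variable t (time) should have units s, not m.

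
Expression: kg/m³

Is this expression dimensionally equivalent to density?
Yes

The expression kg/m³ has dimensions [L^-3 M], which is exactly density [L^-3 M].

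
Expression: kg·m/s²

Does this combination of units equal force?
Yes

The expression kg·m/s² has dimensions [L M T^-2], which is exactly force [L M T^-2].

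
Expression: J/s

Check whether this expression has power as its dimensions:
Yes

The expression J/s has dimensions [L^2 M T^-3], which is exactly power [L^2 M T^-3].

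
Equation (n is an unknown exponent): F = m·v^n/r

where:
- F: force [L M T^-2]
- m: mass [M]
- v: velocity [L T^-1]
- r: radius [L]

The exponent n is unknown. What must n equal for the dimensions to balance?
n = 2

F has dimensions [L M T^-2]; v has dimensions [L T^-1].
The rest of the RHS has dimensions [L^-1 M], so v^n must supply [L^2 T^-2].
With n = 2: m·v^2/r has dimensions [L M T^-2], matching the LHS ✓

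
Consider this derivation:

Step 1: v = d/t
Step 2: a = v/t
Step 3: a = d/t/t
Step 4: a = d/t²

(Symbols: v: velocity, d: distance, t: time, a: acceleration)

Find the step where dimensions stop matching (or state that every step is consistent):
No step introduces an error — all steps are dimensionally consistent.

Step 1: v = d/t → LHS [L T^-1], RHS [L T^-1] ✓
Step 2: a = v/t → LHS [L T^-2], RHS [L T^-2] ✓
Step 3: a = d/t/t → LHS [L T^-2], RHS [L T^-2] ✓
Step 4: a = d/t² → LHS [L T^-2], RHS [L T^-2] ✓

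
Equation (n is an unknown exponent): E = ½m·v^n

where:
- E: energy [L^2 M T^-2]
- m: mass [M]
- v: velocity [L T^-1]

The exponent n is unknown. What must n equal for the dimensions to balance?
n = 2

E has dimensions [L^2 M T^-2]; v has dimensions [L T^-1].
The rest of the RHS has dimensions [M], so v^n must supply [L^2 T^-2].
With n = 2: ½m·v^2 has dimensions [L^2 M T^-2], matching the LHS ✓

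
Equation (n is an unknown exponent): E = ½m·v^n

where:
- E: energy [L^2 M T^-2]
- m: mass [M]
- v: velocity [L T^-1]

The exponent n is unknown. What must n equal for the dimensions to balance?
n = 2

E has dimensions [L^2 M T^-2]; v has dimensions [L T^-1].
The rest of the RHS has dimensions [M], so v^n must supply [L^2 T^-2].
With n = 2: ½m·v^2 has dimensions [L^2 M T^-2], matching the LHS ✓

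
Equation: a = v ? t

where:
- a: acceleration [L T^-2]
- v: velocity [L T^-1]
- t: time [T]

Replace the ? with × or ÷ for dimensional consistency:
division (÷): a = v ÷ t

a [L T^-2]; v [L T^-1]; t [T].
v × t → [L] ✗
v ÷ t → [L T^-2] ✓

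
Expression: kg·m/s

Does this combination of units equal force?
No

The expression kg·m/s has dimensions [L M T^-1], but force has dimensions [L M T^-2].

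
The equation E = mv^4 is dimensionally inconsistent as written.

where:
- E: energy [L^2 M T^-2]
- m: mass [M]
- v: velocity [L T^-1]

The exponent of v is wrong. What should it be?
The exponent of v should be 2: E = mv^2

The LHS E has dimensions [L^2 M T^-2]; v has dimensions [L T^-1].
As written, the RHS mv^4 (exponent 4 on v) has dimensions [L^4 M T^-4], which does not match.
With exponent 2, the RHS mv^2 has dimensions [L^2 M T^-2], matching the LHS.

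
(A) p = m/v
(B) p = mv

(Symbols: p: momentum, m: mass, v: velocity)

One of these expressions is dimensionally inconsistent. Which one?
(A)

(A) p = m/v: LHS [L M T^-1], RHS [L^-1 M T] ✗
(B) p = mv: LHS [L M T^-1], RHS [L M T^-1] ✓

Expression (A) p = m/v is dimensionally incorrect.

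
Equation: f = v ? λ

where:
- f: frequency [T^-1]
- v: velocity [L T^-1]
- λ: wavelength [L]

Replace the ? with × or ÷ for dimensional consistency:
division (÷): f = v ÷ λ

f [T^-1]; v [L T^-1]; λ [L].
v × λ → [L^2 T^-1] ✗
v ÷ λ → [T^-1] ✓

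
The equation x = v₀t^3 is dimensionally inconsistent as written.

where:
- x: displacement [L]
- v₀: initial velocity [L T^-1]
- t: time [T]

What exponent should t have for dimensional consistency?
The exponent of t should be 1: x = v₀t

The LHS x has dimensions [L]; t has dimensions [T].
As written, the RHS v₀t^3 (exponent 3 on t) has dimensions [L T^2], which does not match.
With exponent 1, the RHS v₀t has dimensions [L], matching the LHS.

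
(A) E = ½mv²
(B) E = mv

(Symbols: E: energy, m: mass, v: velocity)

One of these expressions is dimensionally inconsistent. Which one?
(B)

(A) E = ½mv²: LHS [L^2 M T^-2], RHS [L^2 M T^-2] ✓
(B) E = mv: LHS [L^2 M T^-2], RHS [L M T^-1] ✗

Expression (B) E = mv is dimensionally incorrect.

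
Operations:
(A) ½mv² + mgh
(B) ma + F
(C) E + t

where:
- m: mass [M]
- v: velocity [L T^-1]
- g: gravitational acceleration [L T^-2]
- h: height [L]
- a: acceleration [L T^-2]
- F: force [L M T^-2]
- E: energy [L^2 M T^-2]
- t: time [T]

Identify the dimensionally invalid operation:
(C) E + t

(A) ½mv² + mgh: ½mv² [L^2 M T^-2] and mgh [L^2 M T^-2] — same dimensions ✓
(B) ma + F: ma [L M T^-2] and F [L M T^-2] — same dimensions ✓
(C) E + t: E [L^2 M T^-2] and t [T] — different dimensions cannot be added/subtracted ✗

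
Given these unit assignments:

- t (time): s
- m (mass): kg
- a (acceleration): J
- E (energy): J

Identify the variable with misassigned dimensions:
a

The variable a (acceleration) should have units m/s², not J.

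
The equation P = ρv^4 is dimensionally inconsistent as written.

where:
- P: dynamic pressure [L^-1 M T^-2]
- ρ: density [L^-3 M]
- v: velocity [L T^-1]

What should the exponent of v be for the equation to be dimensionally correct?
The exponent of v should be 2: P = ρv^2

The LHS P has dimensions [L^-1 M T^-2]; v has dimensions [L T^-1].
As written, the RHS ρv^4 (exponent 4 on v) has dimensions [L M T^-4], which does not match.
With exponent 2, the RHS ρv^2 has dimensions [L^-1 M T^-2], matching the LHS.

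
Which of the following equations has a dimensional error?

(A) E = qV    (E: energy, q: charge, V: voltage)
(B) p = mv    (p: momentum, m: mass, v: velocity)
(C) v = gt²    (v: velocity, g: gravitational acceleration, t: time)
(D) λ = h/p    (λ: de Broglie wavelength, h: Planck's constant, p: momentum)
(C) v = gt²

The equation (C) v = gt² is dimensionally incorrect.

LHS (v): [L T^-1]
RHS (gt²): [L] ✗

The dimensions do not match. The other three equations balance.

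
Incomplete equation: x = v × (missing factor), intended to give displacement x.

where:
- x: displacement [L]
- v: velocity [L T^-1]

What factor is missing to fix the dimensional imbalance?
t (time), dimensions [T]

x has dimensions [L] and v has dimensions [L T^-1].
The missing factor must have dimensions [L] / [L T^-1] = [T], i.e. time (t).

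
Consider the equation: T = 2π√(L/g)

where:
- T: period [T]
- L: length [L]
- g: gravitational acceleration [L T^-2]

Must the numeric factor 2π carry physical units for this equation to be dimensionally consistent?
No

T has dimensions [T] and √(L/g) already has dimensions [T], so the equation balances without 2π contributing any dimensions. 2π is a pure (dimensionless) number; changing or removing it would not affect dimensional consistency.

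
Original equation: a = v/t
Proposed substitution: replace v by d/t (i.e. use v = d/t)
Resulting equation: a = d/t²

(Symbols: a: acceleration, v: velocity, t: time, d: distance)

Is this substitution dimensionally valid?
Yes

[v] = [L T^-1] and [d/t] = [L T^-1]. These match, so the substitution replaces a quantity by one of the same dimensions and the result a = d/t² has LHS [L T^-2] vs RHS [L T^-2] — still consistent.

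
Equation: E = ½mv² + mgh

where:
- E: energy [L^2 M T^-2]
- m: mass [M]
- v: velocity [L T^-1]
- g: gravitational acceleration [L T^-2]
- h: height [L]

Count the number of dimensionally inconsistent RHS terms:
0

LHS E: [L^2 M T^-2]
- ½mv²: [L^2 M T^-2] ✓
- mgh: [L^2 M T^-2] ✓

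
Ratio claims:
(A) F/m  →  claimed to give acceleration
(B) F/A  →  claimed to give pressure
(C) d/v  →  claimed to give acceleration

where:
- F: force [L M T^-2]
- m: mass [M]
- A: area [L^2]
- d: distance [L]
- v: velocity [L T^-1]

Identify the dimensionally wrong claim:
(C) d/v does not give acceleration

(A) F/m: [L T^-2] = acceleration [L T^-2] ✓
(B) F/A: [L^-1 M T^-2] = pressure [L^-1 M T^-2] ✓
(C) d/v: [T] ≠ acceleration [L T^-2] ✗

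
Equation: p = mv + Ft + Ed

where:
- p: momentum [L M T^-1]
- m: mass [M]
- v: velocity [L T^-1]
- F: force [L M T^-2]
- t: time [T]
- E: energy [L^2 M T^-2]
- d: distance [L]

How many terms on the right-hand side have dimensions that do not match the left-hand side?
1

LHS p: [L M T^-1]
- mv: [L M T^-1] ✓
- Ft: [L M T^-1] ✓
- Ed: [L^3 M T^-2] ✗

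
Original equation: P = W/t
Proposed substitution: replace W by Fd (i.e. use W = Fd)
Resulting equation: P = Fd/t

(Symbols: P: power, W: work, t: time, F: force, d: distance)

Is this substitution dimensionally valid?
Yes

[W] = [L^2 M T^-2] and [Fd] = [L^2 M T^-2]. These match, so the substitution replaces a quantity by one of the same dimensions and the result P = Fd/t has LHS [L^2 M T^-3] vs RHS [L^2 M T^-3] — still consistent.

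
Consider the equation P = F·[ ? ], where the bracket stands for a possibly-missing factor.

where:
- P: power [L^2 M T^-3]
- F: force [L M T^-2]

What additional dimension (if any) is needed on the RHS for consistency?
[L T^-1] — velocity (e.g. v)

P has dimensions [L^2 M T^-3]; F has dimensions [L M T^-2].
The bracketed factor must supply [L^2 M T^-3] / [L M T^-2] = [L T^-1].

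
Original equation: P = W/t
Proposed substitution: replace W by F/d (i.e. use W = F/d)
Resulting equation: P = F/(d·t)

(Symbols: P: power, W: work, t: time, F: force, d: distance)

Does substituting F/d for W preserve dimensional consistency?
No

[W] = [L^2 M T^-2] and [F/d] = [M T^-2]. These differ, so the substitution replaces a quantity by one of different dimensions and the result P = F/(d·t) has LHS [L^2 M T^-3] vs RHS [M T^-3] — inconsistent.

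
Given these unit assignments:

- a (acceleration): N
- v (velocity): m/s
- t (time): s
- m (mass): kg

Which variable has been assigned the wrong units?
a

The variable a (acceleration) should have units m/s², not N.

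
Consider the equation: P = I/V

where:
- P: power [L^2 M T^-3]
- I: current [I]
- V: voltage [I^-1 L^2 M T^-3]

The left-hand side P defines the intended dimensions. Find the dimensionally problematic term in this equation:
The right-hand side term I/V

P has dimensions [L^2 M T^-3], but I/V has dimensions [I^2 L^-2 M^-1 T^3], so the term I/V is dimensionally wrong for P.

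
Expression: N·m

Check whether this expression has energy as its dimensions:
Yes

The expression N·m has dimensions [L^2 M T^-2], which is exactly energy [L^2 M T^-2].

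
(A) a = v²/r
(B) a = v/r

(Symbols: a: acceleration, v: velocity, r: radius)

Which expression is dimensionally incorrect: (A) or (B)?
(B)

(A) a = v²/r: LHS [L T^-2], RHS [L T^-2] ✓
(B) a = v/r: LHS [L T^-2], RHS [T^-1] ✗

Expression (B) a = v/r is dimensionally incorrect.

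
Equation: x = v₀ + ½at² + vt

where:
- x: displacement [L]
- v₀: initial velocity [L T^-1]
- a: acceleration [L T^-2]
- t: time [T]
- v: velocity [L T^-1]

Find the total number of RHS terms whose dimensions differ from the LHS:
1

LHS x: [L]
- v₀: [L T^-1] ✗
- ½at²: [L] ✓
- vt: [L] ✓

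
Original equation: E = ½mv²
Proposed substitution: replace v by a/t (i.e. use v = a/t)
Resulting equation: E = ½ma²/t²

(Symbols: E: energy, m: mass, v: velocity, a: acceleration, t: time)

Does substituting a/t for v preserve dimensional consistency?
No

[v] = [L T^-1] and [a/t] = [L T^-3]. These differ, so the substitution replaces a quantity by one of different dimensions and the result E = ½ma²/t² has LHS [L^2 M T^-2] vs RHS [L^2 M T^-6] — inconsistent.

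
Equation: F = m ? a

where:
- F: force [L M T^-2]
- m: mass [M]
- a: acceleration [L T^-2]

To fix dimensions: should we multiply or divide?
multiplication (×): F = m × a

F [L M T^-2]; m [M]; a [L T^-2].
m × a → [L M T^-2] ✓
m ÷ a → [L^-1 M T^2] ✗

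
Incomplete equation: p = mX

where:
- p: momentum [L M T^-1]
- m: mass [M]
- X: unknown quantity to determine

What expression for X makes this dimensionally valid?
X = v (velocity), dimensions [L T^-1]

p has dimensions [L M T^-1]; the rest of the RHS (m) has dimensions [M].
So X must have dimensions [L T^-1] — X = v (velocity).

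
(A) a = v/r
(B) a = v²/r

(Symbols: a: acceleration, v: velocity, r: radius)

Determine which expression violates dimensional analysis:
(A)

(A) a = v/r: LHS [L T^-2], RHS [T^-1] ✗
(B) a = v²/r: LHS [L T^-2], RHS [L T^-2] ✓

Expression (A) a = v/r is dimensionally incorrect.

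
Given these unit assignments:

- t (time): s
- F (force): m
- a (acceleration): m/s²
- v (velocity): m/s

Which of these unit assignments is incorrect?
F

The variable F (force) should have units N, not m.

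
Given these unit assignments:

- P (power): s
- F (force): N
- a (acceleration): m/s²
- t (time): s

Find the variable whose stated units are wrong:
P

The variable P (power) should have units W, not s.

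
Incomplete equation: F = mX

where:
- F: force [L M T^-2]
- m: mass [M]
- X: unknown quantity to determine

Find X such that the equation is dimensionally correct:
X = a (acceleration), dimensions [L T^-2]

F has dimensions [L M T^-2]; the rest of the RHS (m) has dimensions [M].
So X must have dimensions [L T^-2] — X = a (acceleration).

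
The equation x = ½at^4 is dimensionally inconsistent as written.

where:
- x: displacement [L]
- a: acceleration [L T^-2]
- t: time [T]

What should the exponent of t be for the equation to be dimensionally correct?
The exponent of t should be 2: x = ½at^2

The LHS x has dimensions [L]; t has dimensions [T].
As written, the RHS ½at^4 (exponent 4 on t) has dimensions [L T^2], which does not match.
With exponent 2, the RHS ½at^2 has dimensions [L], matching the LHS.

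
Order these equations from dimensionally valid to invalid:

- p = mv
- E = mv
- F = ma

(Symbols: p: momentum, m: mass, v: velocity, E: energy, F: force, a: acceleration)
Dimensionally correct: p = mv, F = ma
Dimensionally incorrect: E = mv
Ordered (correct first, then incorrect): p = mv, F = ma, E = mv

- p = mv: LHS [L M T^-1], RHS [L M T^-1] → correct ✓
- E = mv: LHS [L^2 M T^-2], RHS [L M T^-1] → incorrect ✗
- F = ma: LHS [L M T^-2], RHS [L M T^-2] → correct ✓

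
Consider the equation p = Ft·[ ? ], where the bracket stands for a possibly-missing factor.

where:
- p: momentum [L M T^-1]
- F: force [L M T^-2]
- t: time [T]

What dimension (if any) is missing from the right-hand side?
Nothing is missing — the bracketed factor must be dimensionless.

p has dimensions [L M T^-1] and Ft already has dimensions [L M T^-1], so p = Ft is dimensionally complete.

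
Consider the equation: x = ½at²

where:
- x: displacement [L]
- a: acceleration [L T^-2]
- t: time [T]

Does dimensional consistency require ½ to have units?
No

x has dimensions [L] and at² already has dimensions [L], so the equation balances without ½ contributing any dimensions. ½ is a pure (dimensionless) number; changing or removing it would not affect dimensional consistency.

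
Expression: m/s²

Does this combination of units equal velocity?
No

The expression m/s² has dimensions [L T^-2], but velocity has dimensions [L T^-1].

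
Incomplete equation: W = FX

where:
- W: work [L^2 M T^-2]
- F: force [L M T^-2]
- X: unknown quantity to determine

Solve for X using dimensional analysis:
X = d (distance), dimensions [L]

W has dimensions [L^2 M T^-2]; the rest of the RHS (F) has dimensions [L M T^-2].
So X must have dimensions [L] — X = d (distance).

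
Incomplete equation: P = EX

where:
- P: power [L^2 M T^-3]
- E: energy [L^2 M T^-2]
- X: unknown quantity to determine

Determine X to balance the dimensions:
X = f (inverse time / frequency (1/t)), dimensions [T^-1]

P has dimensions [L^2 M T^-3]; the rest of the RHS (E) has dimensions [L^2 M T^-2].
So X must have dimensions [T^-1] — X = f (inverse time / frequency (1/t)).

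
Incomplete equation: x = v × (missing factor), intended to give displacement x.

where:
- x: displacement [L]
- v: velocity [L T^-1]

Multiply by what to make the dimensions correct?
t (time), dimensions [T]

x has dimensions [L] and v has dimensions [L T^-1].
The missing factor must have dimensions [L] / [L T^-1] = [T], i.e. time (t).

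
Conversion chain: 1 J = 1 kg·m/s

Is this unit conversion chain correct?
The chain is incorrect (it contains an error).

Incorrect: Joule is kg·m²/s², not kg·m/s (that is momentum)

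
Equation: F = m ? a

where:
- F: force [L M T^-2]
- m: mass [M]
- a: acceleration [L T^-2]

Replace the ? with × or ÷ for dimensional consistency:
multiplication (×): F = m × a

F [L M T^-2]; m [M]; a [L T^-2].
m × a → [L M T^-2] ✓
m ÷ a → [L^-1 M T^2] ✗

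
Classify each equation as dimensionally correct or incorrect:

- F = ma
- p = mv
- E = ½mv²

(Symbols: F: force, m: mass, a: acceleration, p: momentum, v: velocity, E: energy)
Dimensionally correct: F = ma, p = mv, E = ½mv²
Dimensionally incorrect: none
Ordered (correct first, then incorrect): F = ma, p = mv, E = ½mv²

- F = ma: LHS [L M T^-2], RHS [L M T^-2] → correct ✓
- p = mv: LHS [L M T^-1], RHS [L M T^-1] → correct ✓
- E = ½mv²: LHS [L^2 M T^-2], RHS [L^2 M T^-2] → correct ✓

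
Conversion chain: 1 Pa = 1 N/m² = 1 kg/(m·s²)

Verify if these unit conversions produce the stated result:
The chain is correct (no errors).

Correct: Pascal is Newton per square meter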